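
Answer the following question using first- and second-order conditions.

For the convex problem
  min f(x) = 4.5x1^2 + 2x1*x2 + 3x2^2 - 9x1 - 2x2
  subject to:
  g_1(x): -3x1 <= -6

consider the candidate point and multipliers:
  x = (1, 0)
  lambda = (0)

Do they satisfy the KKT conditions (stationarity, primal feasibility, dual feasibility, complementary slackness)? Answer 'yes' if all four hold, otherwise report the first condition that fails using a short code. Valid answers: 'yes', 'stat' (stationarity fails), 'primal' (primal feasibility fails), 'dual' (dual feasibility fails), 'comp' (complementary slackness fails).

Gradient of f: grad f(x) = Q x + c = (0, 0)
Constraint values g_i(x) = a_i^T x - b_i:
  g_1((1, 0)) = 3
Stationarity residual: grad f(x) + sum_i lambda_i a_i = (0, 0)
  -> stationarity OK
Primal feasibility (all g_i <= 0): FAILS
Dual feasibility (all lambda_i >= 0): OK
Complementary slackness (lambda_i * g_i(x) = 0 for all i): OK

Verdict: the first failing condition is primal_feasibility -> primal.

primal


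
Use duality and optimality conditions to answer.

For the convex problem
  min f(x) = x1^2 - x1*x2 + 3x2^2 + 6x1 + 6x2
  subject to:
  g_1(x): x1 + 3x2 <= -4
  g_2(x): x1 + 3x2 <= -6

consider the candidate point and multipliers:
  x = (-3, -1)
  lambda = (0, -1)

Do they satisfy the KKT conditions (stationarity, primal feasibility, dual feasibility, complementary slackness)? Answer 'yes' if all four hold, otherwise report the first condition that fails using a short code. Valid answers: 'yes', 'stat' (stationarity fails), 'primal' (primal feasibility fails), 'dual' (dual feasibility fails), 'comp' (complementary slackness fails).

Gradient of f: grad f(x) = Q x + c = (1, 3)
Constraint values g_i(x) = a_i^T x - b_i:
  g_1((-3, -1)) = -2
  g_2((-3, -1)) = 0
Stationarity residual: grad f(x) + sum_i lambda_i a_i = (0, 0)
  -> stationarity OK
Primal feasibility (all g_i <= 0): OK
Dual feasibility (all lambda_i >= 0): FAILS
Complementary slackness (lambda_i * g_i(x) = 0 for all i): OK

Verdict: the first failing condition is dual_feasibility -> dual.

dual


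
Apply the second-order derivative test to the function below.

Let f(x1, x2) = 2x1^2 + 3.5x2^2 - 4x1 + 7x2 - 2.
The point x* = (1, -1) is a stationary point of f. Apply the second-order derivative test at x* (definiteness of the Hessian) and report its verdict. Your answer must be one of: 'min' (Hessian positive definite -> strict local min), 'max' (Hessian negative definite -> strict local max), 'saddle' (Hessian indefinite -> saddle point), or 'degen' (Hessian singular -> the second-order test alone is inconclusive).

Compute the Hessian H = grad^2 f:
  H = [[4, 0], [0, 7]]
Verify stationarity: grad f(x*) = H x* + g = (0, 0).
Eigenvalues of H: 4, 7.
Both eigenvalues > 0, so H is positive definite -> x* is a strict local min.

min


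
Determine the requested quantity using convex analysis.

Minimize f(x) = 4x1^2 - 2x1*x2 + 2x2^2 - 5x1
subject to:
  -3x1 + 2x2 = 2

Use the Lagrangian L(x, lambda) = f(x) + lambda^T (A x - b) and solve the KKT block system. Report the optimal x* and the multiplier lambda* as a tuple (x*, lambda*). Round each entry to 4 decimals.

Form the Lagrangian:
  L(x, lambda) = (1/2) x^T Q x + c^T x + lambda^T (A x - b)
Stationarity (grad_x L = 0): Q x + c + A^T lambda = 0.
Primal feasibility: A x = b.

This gives the KKT block system:
  [ Q   A^T ] [ x     ]   [-c ]
  [ A    0  ] [ lambda ] = [ b ]

Solving the linear system:
  x*      = (0.0909, 1.1364)
  lambda* = (-2.1818)
  f(x*)   = 1.9545

x* = (0.0909, 1.1364), lambda* = (-2.1818)


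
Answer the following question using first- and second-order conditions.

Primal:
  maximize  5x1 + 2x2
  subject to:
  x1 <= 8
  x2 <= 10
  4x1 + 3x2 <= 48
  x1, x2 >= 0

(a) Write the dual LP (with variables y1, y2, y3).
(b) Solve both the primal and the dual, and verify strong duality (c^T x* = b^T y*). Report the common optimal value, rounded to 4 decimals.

The standard primal-dual pair for 'max c^T x s.t. A x <= b, x >= 0' is:
  Dual:  min b^T y  s.t.  A^T y >= c,  y >= 0.

So the dual LP is:
  minimize  8y1 + 10y2 + 48y3
  subject to:
    y1 + 4y3 >= 5
    y2 + 3y3 >= 2
    y1, y2, y3 >= 0

Solving the primal: x* = (8, 5.3333).
  primal value c^T x* = 50.6667.
Solving the dual: y* = (2.3333, 0, 0.6667).
  dual value b^T y* = 50.6667.
Strong duality: c^T x* = b^T y*. Confirmed.

50.6667


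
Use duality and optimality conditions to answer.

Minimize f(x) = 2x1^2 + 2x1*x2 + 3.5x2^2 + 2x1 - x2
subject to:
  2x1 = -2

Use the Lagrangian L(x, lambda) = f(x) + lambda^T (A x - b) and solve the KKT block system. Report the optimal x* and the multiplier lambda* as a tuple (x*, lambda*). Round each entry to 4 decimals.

Form the Lagrangian:
  L(x, lambda) = (1/2) x^T Q x + c^T x + lambda^T (A x - b)
Stationarity (grad_x L = 0): Q x + c + A^T lambda = 0.
Primal feasibility: A x = b.

This gives the KKT block system:
  [ Q   A^T ] [ x     ]   [-c ]
  [ A    0  ] [ lambda ] = [ b ]

Solving the linear system:
  x*      = (-1, 0.4286)
  lambda* = (0.5714)
  f(x*)   = -0.6429

x* = (-1, 0.4286), lambda* = (0.5714)


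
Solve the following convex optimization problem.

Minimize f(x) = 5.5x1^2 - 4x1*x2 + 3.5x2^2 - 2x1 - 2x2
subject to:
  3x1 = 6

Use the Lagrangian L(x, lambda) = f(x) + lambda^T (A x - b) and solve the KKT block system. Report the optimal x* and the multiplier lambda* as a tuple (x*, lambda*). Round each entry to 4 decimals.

Form the Lagrangian:
  L(x, lambda) = (1/2) x^T Q x + c^T x + lambda^T (A x - b)
Stationarity (grad_x L = 0): Q x + c + A^T lambda = 0.
Primal feasibility: A x = b.

This gives the KKT block system:
  [ Q   A^T ] [ x     ]   [-c ]
  [ A    0  ] [ lambda ] = [ b ]

Solving the linear system:
  x*      = (2, 1.4286)
  lambda* = (-4.7619)
  f(x*)   = 10.8571

x* = (2, 1.4286), lambda* = (-4.7619)


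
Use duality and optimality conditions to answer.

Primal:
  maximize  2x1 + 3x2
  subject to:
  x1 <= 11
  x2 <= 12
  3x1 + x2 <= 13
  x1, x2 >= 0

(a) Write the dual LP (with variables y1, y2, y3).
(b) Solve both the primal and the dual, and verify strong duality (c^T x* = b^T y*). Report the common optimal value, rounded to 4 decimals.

The standard primal-dual pair for 'max c^T x s.t. A x <= b, x >= 0' is:
  Dual:  min b^T y  s.t.  A^T y >= c,  y >= 0.

So the dual LP is:
  minimize  11y1 + 12y2 + 13y3
  subject to:
    y1 + 3y3 >= 2
    y2 + y3 >= 3
    y1, y2, y3 >= 0

Solving the primal: x* = (0.3333, 12).
  primal value c^T x* = 36.6667.
Solving the dual: y* = (0, 2.3333, 0.6667).
  dual value b^T y* = 36.6667.
Strong duality: c^T x* = b^T y*. Confirmed.

36.6667


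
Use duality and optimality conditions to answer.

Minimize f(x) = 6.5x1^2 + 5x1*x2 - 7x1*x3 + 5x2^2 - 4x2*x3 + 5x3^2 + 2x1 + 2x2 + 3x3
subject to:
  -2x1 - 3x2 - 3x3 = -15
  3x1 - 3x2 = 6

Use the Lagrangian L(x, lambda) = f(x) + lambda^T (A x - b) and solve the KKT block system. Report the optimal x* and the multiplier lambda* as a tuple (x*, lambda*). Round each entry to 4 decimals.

Form the Lagrangian:
  L(x, lambda) = (1/2) x^T Q x + c^T x + lambda^T (A x - b)
Stationarity (grad_x L = 0): Q x + c + A^T lambda = 0.
Primal feasibility: A x = b.

This gives the KKT block system:
  [ Q   A^T ] [ x     ]   [-c ]
  [ A    0  ] [ lambda ] = [ b ]

Solving the linear system:
  x*      = (2.4424, 0.4424, 2.9293)
  lambda* = (4.4755, -2.1691)
  f(x*)   = 47.3523

x* = (2.4424, 0.4424, 2.9293), lambda* = (4.4755, -2.1691)


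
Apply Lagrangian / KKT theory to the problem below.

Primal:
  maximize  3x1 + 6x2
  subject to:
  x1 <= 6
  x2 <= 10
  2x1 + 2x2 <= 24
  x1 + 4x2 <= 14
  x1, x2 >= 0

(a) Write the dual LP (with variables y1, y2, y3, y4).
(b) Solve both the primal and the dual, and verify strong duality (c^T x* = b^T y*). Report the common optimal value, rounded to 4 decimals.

The standard primal-dual pair for 'max c^T x s.t. A x <= b, x >= 0' is:
  Dual:  min b^T y  s.t.  A^T y >= c,  y >= 0.

So the dual LP is:
  minimize  6y1 + 10y2 + 24y3 + 14y4
  subject to:
    y1 + 2y3 + y4 >= 3
    y2 + 2y3 + 4y4 >= 6
    y1, y2, y3, y4 >= 0

Solving the primal: x* = (6, 2).
  primal value c^T x* = 30.
Solving the dual: y* = (1.5, 0, 0, 1.5).
  dual value b^T y* = 30.
Strong duality: c^T x* = b^T y*. Confirmed.

30


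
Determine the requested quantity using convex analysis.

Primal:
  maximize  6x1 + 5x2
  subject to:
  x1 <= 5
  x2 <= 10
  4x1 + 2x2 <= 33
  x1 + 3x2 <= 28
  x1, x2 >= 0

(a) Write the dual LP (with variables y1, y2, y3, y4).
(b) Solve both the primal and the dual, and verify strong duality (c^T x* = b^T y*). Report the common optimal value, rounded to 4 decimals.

The standard primal-dual pair for 'max c^T x s.t. A x <= b, x >= 0' is:
  Dual:  min b^T y  s.t.  A^T y >= c,  y >= 0.

So the dual LP is:
  minimize  5y1 + 10y2 + 33y3 + 28y4
  subject to:
    y1 + 4y3 + y4 >= 6
    y2 + 2y3 + 3y4 >= 5
    y1, y2, y3, y4 >= 0

Solving the primal: x* = (4.3, 7.9).
  primal value c^T x* = 65.3.
Solving the dual: y* = (0, 0, 1.3, 0.8).
  dual value b^T y* = 65.3.
Strong duality: c^T x* = b^T y*. Confirmed.

65.3


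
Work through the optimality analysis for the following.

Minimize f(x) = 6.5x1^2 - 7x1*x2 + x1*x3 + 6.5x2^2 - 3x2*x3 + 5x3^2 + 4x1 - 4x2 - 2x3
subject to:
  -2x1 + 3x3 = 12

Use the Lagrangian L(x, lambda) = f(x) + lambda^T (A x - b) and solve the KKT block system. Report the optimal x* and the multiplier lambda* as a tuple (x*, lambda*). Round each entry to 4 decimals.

Form the Lagrangian:
  L(x, lambda) = (1/2) x^T Q x + c^T x + lambda^T (A x - b)
Stationarity (grad_x L = 0): Q x + c + A^T lambda = 0.
Primal feasibility: A x = b.

This gives the KKT block system:
  [ Q   A^T ] [ x     ]   [-c ]
  [ A    0  ] [ lambda ] = [ b ]

Solving the linear system:
  x*      = (-1.7738, 0.0027, 2.8174)
  lambda* = (-8.1308)
  f(x*)   = 42.4142

x* = (-1.7738, 0.0027, 2.8174), lambda* = (-8.1308)


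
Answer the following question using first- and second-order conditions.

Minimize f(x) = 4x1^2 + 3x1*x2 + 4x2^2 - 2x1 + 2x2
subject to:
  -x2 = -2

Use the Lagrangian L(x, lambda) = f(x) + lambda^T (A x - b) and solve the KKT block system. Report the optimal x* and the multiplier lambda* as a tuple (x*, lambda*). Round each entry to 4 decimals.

Form the Lagrangian:
  L(x, lambda) = (1/2) x^T Q x + c^T x + lambda^T (A x - b)
Stationarity (grad_x L = 0): Q x + c + A^T lambda = 0.
Primal feasibility: A x = b.

This gives the KKT block system:
  [ Q   A^T ] [ x     ]   [-c ]
  [ A    0  ] [ lambda ] = [ b ]

Solving the linear system:
  x*      = (-0.5, 2)
  lambda* = (16.5)
  f(x*)   = 19

x* = (-0.5, 2), lambda* = (16.5)


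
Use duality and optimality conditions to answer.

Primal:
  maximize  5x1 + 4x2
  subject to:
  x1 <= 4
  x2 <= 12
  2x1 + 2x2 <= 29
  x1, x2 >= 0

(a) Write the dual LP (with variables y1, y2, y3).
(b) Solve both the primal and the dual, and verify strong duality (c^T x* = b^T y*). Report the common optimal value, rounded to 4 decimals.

The standard primal-dual pair for 'max c^T x s.t. A x <= b, x >= 0' is:
  Dual:  min b^T y  s.t.  A^T y >= c,  y >= 0.

So the dual LP is:
  minimize  4y1 + 12y2 + 29y3
  subject to:
    y1 + 2y3 >= 5
    y2 + 2y3 >= 4
    y1, y2, y3 >= 0

Solving the primal: x* = (4, 10.5).
  primal value c^T x* = 62.
Solving the dual: y* = (1, 0, 2).
  dual value b^T y* = 62.
Strong duality: c^T x* = b^T y*. Confirmed.

62


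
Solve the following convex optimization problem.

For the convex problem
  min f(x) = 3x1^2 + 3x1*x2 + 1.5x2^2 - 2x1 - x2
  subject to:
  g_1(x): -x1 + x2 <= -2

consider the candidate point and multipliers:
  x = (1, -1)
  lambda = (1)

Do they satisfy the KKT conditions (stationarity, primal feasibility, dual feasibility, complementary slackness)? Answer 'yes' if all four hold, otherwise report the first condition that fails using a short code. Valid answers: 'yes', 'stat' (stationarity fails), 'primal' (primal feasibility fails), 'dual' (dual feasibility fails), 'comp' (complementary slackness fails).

Gradient of f: grad f(x) = Q x + c = (1, -1)
Constraint values g_i(x) = a_i^T x - b_i:
  g_1((1, -1)) = 0
Stationarity residual: grad f(x) + sum_i lambda_i a_i = (0, 0)
  -> stationarity OK
Primal feasibility (all g_i <= 0): OK
Dual feasibility (all lambda_i >= 0): OK
Complementary slackness (lambda_i * g_i(x) = 0 for all i): OK

Verdict: yes, KKT holds.

yes


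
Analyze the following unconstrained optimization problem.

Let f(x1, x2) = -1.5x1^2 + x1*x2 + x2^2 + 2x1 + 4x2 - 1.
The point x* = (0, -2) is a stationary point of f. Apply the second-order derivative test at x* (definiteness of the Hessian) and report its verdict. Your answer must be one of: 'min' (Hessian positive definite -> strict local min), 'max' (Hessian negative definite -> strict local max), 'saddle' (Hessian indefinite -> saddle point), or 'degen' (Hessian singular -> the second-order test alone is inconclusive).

Compute the Hessian H = grad^2 f:
  H = [[-3, 1], [1, 2]]
Verify stationarity: grad f(x*) = H x* + g = (0, 0).
Eigenvalues of H: -3.1926, 2.1926.
Eigenvalues have mixed signs, so H is indefinite -> x* is a saddle point.

saddle


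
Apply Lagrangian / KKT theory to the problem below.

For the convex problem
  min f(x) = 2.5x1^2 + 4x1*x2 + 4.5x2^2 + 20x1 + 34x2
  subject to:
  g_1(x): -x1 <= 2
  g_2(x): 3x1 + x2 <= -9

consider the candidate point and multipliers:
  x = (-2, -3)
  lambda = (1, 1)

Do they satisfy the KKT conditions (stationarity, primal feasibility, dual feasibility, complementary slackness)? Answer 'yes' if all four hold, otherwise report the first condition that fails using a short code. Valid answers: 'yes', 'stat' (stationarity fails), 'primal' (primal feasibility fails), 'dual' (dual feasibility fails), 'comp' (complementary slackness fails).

Gradient of f: grad f(x) = Q x + c = (-2, -1)
Constraint values g_i(x) = a_i^T x - b_i:
  g_1((-2, -3)) = 0
  g_2((-2, -3)) = 0
Stationarity residual: grad f(x) + sum_i lambda_i a_i = (0, 0)
  -> stationarity OK
Primal feasibility (all g_i <= 0): OK
Dual feasibility (all lambda_i >= 0): OK
Complementary slackness (lambda_i * g_i(x) = 0 for all i): OK

Verdict: yes, KKT holds.

yes


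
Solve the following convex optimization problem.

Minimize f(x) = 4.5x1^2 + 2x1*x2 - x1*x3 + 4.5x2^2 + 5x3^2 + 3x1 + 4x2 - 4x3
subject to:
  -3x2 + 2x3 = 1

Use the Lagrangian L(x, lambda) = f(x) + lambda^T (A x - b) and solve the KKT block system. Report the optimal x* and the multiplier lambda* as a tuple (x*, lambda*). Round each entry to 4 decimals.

Form the Lagrangian:
  L(x, lambda) = (1/2) x^T Q x + c^T x + lambda^T (A x - b)
Stationarity (grad_x L = 0): Q x + c + A^T lambda = 0.
Primal feasibility: A x = b.

This gives the KKT block system:
  [ Q   A^T ] [ x     ]   [-c ]
  [ A    0  ] [ lambda ] = [ b ]

Solving the linear system:
  x*      = (-0.2683, -0.1703, 0.2445)
  lambda* = (0.6434)
  f(x*)   = -1.5538

x* = (-0.2683, -0.1703, 0.2445), lambda* = (0.6434)


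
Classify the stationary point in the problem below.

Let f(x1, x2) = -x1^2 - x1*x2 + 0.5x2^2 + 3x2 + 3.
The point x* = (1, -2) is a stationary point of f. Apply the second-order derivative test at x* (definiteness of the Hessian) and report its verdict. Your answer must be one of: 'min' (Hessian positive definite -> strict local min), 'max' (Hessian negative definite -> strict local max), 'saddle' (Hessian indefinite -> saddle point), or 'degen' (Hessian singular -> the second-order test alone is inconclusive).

Compute the Hessian H = grad^2 f:
  H = [[-2, -1], [-1, 1]]
Verify stationarity: grad f(x*) = H x* + g = (0, 0).
Eigenvalues of H: -2.3028, 1.3028.
Eigenvalues have mixed signs, so H is indefinite -> x* is a saddle point.

saddle


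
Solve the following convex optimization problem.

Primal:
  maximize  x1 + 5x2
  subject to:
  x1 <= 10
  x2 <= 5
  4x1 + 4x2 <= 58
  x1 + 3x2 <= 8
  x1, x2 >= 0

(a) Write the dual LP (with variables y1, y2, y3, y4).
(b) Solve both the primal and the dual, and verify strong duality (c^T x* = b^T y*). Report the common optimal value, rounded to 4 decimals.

The standard primal-dual pair for 'max c^T x s.t. A x <= b, x >= 0' is:
  Dual:  min b^T y  s.t.  A^T y >= c,  y >= 0.

So the dual LP is:
  minimize  10y1 + 5y2 + 58y3 + 8y4
  subject to:
    y1 + 4y3 + y4 >= 1
    y2 + 4y3 + 3y4 >= 5
    y1, y2, y3, y4 >= 0

Solving the primal: x* = (0, 2.6667).
  primal value c^T x* = 13.3333.
Solving the dual: y* = (0, 0, 0, 1.6667).
  dual value b^T y* = 13.3333.
Strong duality: c^T x* = b^T y*. Confirmed.

13.3333


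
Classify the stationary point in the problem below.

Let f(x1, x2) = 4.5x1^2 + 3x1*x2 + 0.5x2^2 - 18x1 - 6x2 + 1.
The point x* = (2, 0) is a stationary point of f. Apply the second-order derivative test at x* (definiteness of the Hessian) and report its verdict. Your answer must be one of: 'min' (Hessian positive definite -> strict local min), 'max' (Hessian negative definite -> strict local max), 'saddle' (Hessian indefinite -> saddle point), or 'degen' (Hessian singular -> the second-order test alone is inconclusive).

Compute the Hessian H = grad^2 f:
  H = [[9, 3], [3, 1]]
Verify stationarity: grad f(x*) = H x* + g = (0, 0).
Eigenvalues of H: 0, 10.
H has a zero eigenvalue (singular; positive semidefinite but not definite), so H is neither positive definite, negative definite, nor indefinite. The second-order test alone is inconclusive -> degen.
(Indeed, f is constant along the null direction of H through x*, so x* is not a strict local extremum.)

degen


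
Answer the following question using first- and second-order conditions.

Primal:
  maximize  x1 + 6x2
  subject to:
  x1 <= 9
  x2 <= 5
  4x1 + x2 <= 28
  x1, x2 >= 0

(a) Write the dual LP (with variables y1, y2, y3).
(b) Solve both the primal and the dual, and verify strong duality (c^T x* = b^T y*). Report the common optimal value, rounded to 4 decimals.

The standard primal-dual pair for 'max c^T x s.t. A x <= b, x >= 0' is:
  Dual:  min b^T y  s.t.  A^T y >= c,  y >= 0.

So the dual LP is:
  minimize  9y1 + 5y2 + 28y3
  subject to:
    y1 + 4y3 >= 1
    y2 + y3 >= 6
    y1, y2, y3 >= 0

Solving the primal: x* = (5.75, 5).
  primal value c^T x* = 35.75.
Solving the dual: y* = (0, 5.75, 0.25).
  dual value b^T y* = 35.75.
Strong duality: c^T x* = b^T y*. Confirmed.

35.75


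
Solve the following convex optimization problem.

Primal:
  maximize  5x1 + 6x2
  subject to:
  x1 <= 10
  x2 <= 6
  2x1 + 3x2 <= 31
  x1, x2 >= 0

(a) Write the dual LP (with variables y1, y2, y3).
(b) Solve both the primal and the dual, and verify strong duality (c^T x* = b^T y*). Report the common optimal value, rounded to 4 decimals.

The standard primal-dual pair for 'max c^T x s.t. A x <= b, x >= 0' is:
  Dual:  min b^T y  s.t.  A^T y >= c,  y >= 0.

So the dual LP is:
  minimize  10y1 + 6y2 + 31y3
  subject to:
    y1 + 2y3 >= 5
    y2 + 3y3 >= 6
    y1, y2, y3 >= 0

Solving the primal: x* = (10, 3.6667).
  primal value c^T x* = 72.
Solving the dual: y* = (1, 0, 2).
  dual value b^T y* = 72.
Strong duality: c^T x* = b^T y*. Confirmed.

72


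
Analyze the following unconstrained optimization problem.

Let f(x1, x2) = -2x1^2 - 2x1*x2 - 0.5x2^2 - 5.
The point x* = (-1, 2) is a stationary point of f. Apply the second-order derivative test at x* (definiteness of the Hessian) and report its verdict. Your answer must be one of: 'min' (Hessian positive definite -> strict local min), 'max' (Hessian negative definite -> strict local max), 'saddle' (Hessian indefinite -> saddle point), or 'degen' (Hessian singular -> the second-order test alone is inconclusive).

Compute the Hessian H = grad^2 f:
  H = [[-4, -2], [-2, -1]]
Verify stationarity: grad f(x*) = H x* + g = (0, 0).
Eigenvalues of H: -5, 0.
H has a zero eigenvalue (singular; negative semidefinite but not definite), so H is neither positive definite, negative definite, nor indefinite. The second-order test alone is inconclusive -> degen.
(Indeed, f is constant along the null direction of H through x*, so x* is not a strict local extremum.)

degen


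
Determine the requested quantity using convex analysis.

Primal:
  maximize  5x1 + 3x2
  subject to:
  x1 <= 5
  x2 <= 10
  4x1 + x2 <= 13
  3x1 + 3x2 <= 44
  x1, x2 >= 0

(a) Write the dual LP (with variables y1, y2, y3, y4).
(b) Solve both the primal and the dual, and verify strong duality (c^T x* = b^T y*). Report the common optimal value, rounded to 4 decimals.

The standard primal-dual pair for 'max c^T x s.t. A x <= b, x >= 0' is:
  Dual:  min b^T y  s.t.  A^T y >= c,  y >= 0.

So the dual LP is:
  minimize  5y1 + 10y2 + 13y3 + 44y4
  subject to:
    y1 + 4y3 + 3y4 >= 5
    y2 + y3 + 3y4 >= 3
    y1, y2, y3, y4 >= 0

Solving the primal: x* = (0.75, 10).
  primal value c^T x* = 33.75.
Solving the dual: y* = (0, 1.75, 1.25, 0).
  dual value b^T y* = 33.75.
Strong duality: c^T x* = b^T y*. Confirmed.

33.75


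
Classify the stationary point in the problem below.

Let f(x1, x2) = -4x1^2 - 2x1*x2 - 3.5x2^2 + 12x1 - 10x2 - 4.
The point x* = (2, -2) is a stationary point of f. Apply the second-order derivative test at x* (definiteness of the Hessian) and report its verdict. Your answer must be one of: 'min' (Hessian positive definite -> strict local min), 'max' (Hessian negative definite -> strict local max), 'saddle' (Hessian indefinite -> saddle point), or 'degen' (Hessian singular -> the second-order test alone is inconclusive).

Compute the Hessian H = grad^2 f:
  H = [[-8, -2], [-2, -7]]
Verify stationarity: grad f(x*) = H x* + g = (0, 0).
Eigenvalues of H: -9.5616, -5.4384.
Both eigenvalues < 0, so H is negative definite -> x* is a strict local max.

max


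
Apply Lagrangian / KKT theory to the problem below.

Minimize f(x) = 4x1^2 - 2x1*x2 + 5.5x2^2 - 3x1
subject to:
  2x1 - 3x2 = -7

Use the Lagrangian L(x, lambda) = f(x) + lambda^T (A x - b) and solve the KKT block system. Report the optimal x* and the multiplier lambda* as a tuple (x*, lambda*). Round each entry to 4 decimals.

Form the Lagrangian:
  L(x, lambda) = (1/2) x^T Q x + c^T x + lambda^T (A x - b)
Stationarity (grad_x L = 0): Q x + c + A^T lambda = 0.
Primal feasibility: A x = b.

This gives the KKT block system:
  [ Q   A^T ] [ x     ]   [-c ]
  [ A    0  ] [ lambda ] = [ b ]

Solving the linear system:
  x*      = (-0.9239, 1.7174)
  lambda* = (6.913)
  f(x*)   = 25.5815

x* = (-0.9239, 1.7174), lambda* = (6.913)


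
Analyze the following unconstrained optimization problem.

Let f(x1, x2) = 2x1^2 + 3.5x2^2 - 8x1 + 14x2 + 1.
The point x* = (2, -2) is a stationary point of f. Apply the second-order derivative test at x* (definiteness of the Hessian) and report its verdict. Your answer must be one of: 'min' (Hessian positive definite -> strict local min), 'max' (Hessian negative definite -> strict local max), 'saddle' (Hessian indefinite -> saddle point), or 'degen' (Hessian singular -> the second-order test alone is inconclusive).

Compute the Hessian H = grad^2 f:
  H = [[4, 0], [0, 7]]
Verify stationarity: grad f(x*) = H x* + g = (0, 0).
Eigenvalues of H: 4, 7.
Both eigenvalues > 0, so H is positive definite -> x* is a strict local min.

min


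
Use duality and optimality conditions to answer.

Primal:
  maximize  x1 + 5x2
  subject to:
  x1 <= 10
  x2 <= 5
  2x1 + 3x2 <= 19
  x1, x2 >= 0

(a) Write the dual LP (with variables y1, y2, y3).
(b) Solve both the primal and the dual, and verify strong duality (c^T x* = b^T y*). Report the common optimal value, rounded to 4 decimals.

The standard primal-dual pair for 'max c^T x s.t. A x <= b, x >= 0' is:
  Dual:  min b^T y  s.t.  A^T y >= c,  y >= 0.

So the dual LP is:
  minimize  10y1 + 5y2 + 19y3
  subject to:
    y1 + 2y3 >= 1
    y2 + 3y3 >= 5
    y1, y2, y3 >= 0

Solving the primal: x* = (2, 5).
  primal value c^T x* = 27.
Solving the dual: y* = (0, 3.5, 0.5).
  dual value b^T y* = 27.
Strong duality: c^T x* = b^T y*. Confirmed.

27


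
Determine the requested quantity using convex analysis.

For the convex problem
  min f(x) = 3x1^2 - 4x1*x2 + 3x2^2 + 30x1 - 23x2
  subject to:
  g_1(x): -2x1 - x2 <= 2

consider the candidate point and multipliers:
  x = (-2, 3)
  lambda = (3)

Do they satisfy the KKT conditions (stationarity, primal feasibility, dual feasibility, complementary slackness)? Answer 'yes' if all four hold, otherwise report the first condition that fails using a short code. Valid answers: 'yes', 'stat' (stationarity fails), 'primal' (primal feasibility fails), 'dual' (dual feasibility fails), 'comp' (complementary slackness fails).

Gradient of f: grad f(x) = Q x + c = (6, 3)
Constraint values g_i(x) = a_i^T x - b_i:
  g_1((-2, 3)) = -1
Stationarity residual: grad f(x) + sum_i lambda_i a_i = (0, 0)
  -> stationarity OK
Primal feasibility (all g_i <= 0): OK
Dual feasibility (all lambda_i >= 0): OK
Complementary slackness (lambda_i * g_i(x) = 0 for all i): FAILS

Verdict: the first failing condition is complementary_slackness -> comp.

comp


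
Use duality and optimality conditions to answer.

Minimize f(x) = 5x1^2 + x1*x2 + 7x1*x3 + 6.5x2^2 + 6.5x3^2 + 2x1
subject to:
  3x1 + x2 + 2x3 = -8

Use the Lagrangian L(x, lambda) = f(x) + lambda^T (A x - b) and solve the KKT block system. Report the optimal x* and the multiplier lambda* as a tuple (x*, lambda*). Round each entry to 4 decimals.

Form the Lagrangian:
  L(x, lambda) = (1/2) x^T Q x + c^T x + lambda^T (A x - b)
Stationarity (grad_x L = 0): Q x + c + A^T lambda = 0.
Primal feasibility: A x = b.

This gives the KKT block system:
  [ Q   A^T ] [ x     ]   [-c ]
  [ A    0  ] [ lambda ] = [ b ]

Solving the linear system:
  x*      = (-2.6906, -0.3996, 0.2357)
  lambda* = (7.8852)
  f(x*)   = 28.8504

x* = (-2.6906, -0.3996, 0.2357), lambda* = (7.8852)


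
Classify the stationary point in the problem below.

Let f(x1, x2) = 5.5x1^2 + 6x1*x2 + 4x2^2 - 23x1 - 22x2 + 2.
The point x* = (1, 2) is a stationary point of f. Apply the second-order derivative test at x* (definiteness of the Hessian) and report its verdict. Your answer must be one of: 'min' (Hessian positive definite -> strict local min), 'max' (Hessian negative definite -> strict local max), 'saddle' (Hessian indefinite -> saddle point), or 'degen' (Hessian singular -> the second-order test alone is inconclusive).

Compute the Hessian H = grad^2 f:
  H = [[11, 6], [6, 8]]
Verify stationarity: grad f(x*) = H x* + g = (0, 0).
Eigenvalues of H: 3.3153, 15.6847.
Both eigenvalues > 0, so H is positive definite -> x* is a strict local min.

min


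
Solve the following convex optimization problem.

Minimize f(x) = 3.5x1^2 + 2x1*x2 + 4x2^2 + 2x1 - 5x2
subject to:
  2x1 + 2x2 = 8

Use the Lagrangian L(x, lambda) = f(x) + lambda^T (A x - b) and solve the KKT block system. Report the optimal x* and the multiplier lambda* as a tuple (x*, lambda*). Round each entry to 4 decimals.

Form the Lagrangian:
  L(x, lambda) = (1/2) x^T Q x + c^T x + lambda^T (A x - b)
Stationarity (grad_x L = 0): Q x + c + A^T lambda = 0.
Primal feasibility: A x = b.

This gives the KKT block system:
  [ Q   A^T ] [ x     ]   [-c ]
  [ A    0  ] [ lambda ] = [ b ]

Solving the linear system:
  x*      = (1.5455, 2.4545)
  lambda* = (-8.8636)
  f(x*)   = 30.8636

x* = (1.5455, 2.4545), lambda* = (-8.8636)


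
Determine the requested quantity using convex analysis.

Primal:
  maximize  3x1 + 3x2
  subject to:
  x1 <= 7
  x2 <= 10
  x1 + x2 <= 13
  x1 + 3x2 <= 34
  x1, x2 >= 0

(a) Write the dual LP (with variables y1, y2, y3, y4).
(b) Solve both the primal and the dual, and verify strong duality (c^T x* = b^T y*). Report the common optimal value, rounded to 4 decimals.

The standard primal-dual pair for 'max c^T x s.t. A x <= b, x >= 0' is:
  Dual:  min b^T y  s.t.  A^T y >= c,  y >= 0.

So the dual LP is:
  minimize  7y1 + 10y2 + 13y3 + 34y4
  subject to:
    y1 + y3 + y4 >= 3
    y2 + y3 + 3y4 >= 3
    y1, y2, y3, y4 >= 0

Solving the primal: x* = (7, 6).
  primal value c^T x* = 39.
Solving the dual: y* = (0, 0, 3, 0).
  dual value b^T y* = 39.
Strong duality: c^T x* = b^T y*. Confirmed.

39


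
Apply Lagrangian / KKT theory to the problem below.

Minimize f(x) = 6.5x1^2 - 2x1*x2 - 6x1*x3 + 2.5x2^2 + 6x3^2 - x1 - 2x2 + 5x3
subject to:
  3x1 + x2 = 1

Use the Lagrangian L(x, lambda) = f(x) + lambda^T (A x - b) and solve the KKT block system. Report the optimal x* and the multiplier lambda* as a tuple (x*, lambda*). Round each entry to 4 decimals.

Form the Lagrangian:
  L(x, lambda) = (1/2) x^T Q x + c^T x + lambda^T (A x - b)
Stationarity (grad_x L = 0): Q x + c + A^T lambda = 0.
Primal feasibility: A x = b.

This gives the KKT block system:
  [ Q   A^T ] [ x     ]   [-c ]
  [ A    0  ] [ lambda ] = [ b ]

Solving the linear system:
  x*      = (0.1418, 0.5746, -0.3458)
  lambda* = (-0.5896)
  f(x*)   = -1.2152

x* = (0.1418, 0.5746, -0.3458), lambda* = (-0.5896)


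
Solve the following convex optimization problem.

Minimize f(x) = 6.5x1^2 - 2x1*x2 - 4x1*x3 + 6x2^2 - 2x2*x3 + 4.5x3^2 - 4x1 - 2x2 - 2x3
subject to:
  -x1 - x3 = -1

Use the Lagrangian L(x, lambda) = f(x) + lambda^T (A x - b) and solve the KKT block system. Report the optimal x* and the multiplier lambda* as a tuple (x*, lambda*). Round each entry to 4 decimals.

Form the Lagrangian:
  L(x, lambda) = (1/2) x^T Q x + c^T x + lambda^T (A x - b)
Stationarity (grad_x L = 0): Q x + c + A^T lambda = 0.
Primal feasibility: A x = b.

This gives the KKT block system:
  [ Q   A^T ] [ x     ]   [-c ]
  [ A    0  ] [ lambda ] = [ b ]

Solving the linear system:
  x*      = (0.5, 0.3333, 0.5)
  lambda* = (-0.1667)
  f(x*)   = -1.9167

x* = (0.5, 0.3333, 0.5), lambda* = (-0.1667)


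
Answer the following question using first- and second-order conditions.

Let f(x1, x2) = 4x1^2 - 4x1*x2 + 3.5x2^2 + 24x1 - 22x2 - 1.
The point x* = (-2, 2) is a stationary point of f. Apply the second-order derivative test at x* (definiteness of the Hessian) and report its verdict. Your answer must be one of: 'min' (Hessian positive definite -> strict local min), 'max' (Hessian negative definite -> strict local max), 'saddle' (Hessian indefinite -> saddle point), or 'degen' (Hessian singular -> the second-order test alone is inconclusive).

Compute the Hessian H = grad^2 f:
  H = [[8, -4], [-4, 7]]
Verify stationarity: grad f(x*) = H x* + g = (0, 0).
Eigenvalues of H: 3.4689, 11.5311.
Both eigenvalues > 0, so H is positive definite -> x* is a strict local min.

min


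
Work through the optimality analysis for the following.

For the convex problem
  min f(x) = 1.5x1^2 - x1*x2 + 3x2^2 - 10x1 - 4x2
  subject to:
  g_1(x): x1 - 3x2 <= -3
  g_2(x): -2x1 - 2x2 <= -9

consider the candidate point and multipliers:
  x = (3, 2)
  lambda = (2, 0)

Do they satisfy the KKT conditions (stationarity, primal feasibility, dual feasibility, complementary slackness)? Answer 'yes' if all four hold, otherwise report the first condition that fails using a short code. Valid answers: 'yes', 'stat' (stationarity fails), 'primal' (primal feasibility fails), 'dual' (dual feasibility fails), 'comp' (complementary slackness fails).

Gradient of f: grad f(x) = Q x + c = (-3, 5)
Constraint values g_i(x) = a_i^T x - b_i:
  g_1((3, 2)) = 0
  g_2((3, 2)) = -1
Stationarity residual: grad f(x) + sum_i lambda_i a_i = (-1, -1)
  -> stationarity FAILS
Primal feasibility (all g_i <= 0): OK
Dual feasibility (all lambda_i >= 0): OK
Complementary slackness (lambda_i * g_i(x) = 0 for all i): OK

Verdict: the first failing condition is stationarity -> stat.

stat


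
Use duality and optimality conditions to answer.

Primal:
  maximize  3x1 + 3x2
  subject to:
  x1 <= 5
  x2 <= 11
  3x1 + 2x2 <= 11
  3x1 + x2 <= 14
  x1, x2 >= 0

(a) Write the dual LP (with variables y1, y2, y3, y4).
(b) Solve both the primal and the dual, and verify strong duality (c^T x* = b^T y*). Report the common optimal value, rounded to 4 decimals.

The standard primal-dual pair for 'max c^T x s.t. A x <= b, x >= 0' is:
  Dual:  min b^T y  s.t.  A^T y >= c,  y >= 0.

So the dual LP is:
  minimize  5y1 + 11y2 + 11y3 + 14y4
  subject to:
    y1 + 3y3 + 3y4 >= 3
    y2 + 2y3 + y4 >= 3
    y1, y2, y3, y4 >= 0

Solving the primal: x* = (0, 5.5).
  primal value c^T x* = 16.5.
Solving the dual: y* = (0, 0, 1.5, 0).
  dual value b^T y* = 16.5.
Strong duality: c^T x* = b^T y*. Confirmed.

16.5


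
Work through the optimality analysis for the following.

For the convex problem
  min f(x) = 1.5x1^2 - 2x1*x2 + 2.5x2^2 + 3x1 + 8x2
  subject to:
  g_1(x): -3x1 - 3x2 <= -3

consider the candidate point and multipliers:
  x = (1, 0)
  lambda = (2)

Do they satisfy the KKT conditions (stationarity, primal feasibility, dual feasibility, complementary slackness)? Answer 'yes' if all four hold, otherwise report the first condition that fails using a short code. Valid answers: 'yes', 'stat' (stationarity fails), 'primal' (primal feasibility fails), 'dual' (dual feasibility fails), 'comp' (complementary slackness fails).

Gradient of f: grad f(x) = Q x + c = (6, 6)
Constraint values g_i(x) = a_i^T x - b_i:
  g_1((1, 0)) = 0
Stationarity residual: grad f(x) + sum_i lambda_i a_i = (0, 0)
  -> stationarity OK
Primal feasibility (all g_i <= 0): OK
Dual feasibility (all lambda_i >= 0): OK
Complementary slackness (lambda_i * g_i(x) = 0 for all i): OK

Verdict: yes, KKT holds.

yes


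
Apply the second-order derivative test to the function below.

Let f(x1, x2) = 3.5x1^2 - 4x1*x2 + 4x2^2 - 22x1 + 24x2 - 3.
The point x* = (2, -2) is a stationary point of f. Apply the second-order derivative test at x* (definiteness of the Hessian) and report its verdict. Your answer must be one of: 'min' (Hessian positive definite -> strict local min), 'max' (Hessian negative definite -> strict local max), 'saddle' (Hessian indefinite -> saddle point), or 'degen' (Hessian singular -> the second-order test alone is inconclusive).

Compute the Hessian H = grad^2 f:
  H = [[7, -4], [-4, 8]]
Verify stationarity: grad f(x*) = H x* + g = (0, 0).
Eigenvalues of H: 3.4689, 11.5311.
Both eigenvalues > 0, so H is positive definite -> x* is a strict local min.

min


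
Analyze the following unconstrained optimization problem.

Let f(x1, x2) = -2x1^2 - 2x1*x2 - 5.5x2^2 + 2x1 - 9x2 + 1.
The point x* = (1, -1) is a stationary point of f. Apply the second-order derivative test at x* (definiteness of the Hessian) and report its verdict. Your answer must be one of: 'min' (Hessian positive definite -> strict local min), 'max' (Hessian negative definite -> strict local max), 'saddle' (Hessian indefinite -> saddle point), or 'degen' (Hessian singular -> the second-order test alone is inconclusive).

Compute the Hessian H = grad^2 f:
  H = [[-4, -2], [-2, -11]]
Verify stationarity: grad f(x*) = H x* + g = (0, 0).
Eigenvalues of H: -11.5311, -3.4689.
Both eigenvalues < 0, so H is negative definite -> x* is a strict local max.

max


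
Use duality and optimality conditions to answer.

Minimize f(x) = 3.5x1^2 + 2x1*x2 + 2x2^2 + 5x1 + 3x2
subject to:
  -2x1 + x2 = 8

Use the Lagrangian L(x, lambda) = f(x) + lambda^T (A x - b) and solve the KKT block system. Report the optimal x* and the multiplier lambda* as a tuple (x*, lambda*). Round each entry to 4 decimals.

Form the Lagrangian:
  L(x, lambda) = (1/2) x^T Q x + c^T x + lambda^T (A x - b)
Stationarity (grad_x L = 0): Q x + c + A^T lambda = 0.
Primal feasibility: A x = b.

This gives the KKT block system:
  [ Q   A^T ] [ x     ]   [-c ]
  [ A    0  ] [ lambda ] = [ b ]

Solving the linear system:
  x*      = (-2.9355, 2.129)
  lambda* = (-5.6452)
  f(x*)   = 18.4355

x* = (-2.9355, 2.129), lambda* = (-5.6452)


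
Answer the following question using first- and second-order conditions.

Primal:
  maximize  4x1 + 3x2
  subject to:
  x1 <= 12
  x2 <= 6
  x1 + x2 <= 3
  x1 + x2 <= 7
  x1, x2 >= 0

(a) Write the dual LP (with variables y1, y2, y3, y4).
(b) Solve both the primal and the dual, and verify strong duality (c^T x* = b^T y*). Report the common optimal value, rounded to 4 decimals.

The standard primal-dual pair for 'max c^T x s.t. A x <= b, x >= 0' is:
  Dual:  min b^T y  s.t.  A^T y >= c,  y >= 0.

So the dual LP is:
  minimize  12y1 + 6y2 + 3y3 + 7y4
  subject to:
    y1 + y3 + y4 >= 4
    y2 + y3 + y4 >= 3
    y1, y2, y3, y4 >= 0

Solving the primal: x* = (3, 0).
  primal value c^T x* = 12.
Solving the dual: y* = (0, 0, 4, 0).
  dual value b^T y* = 12.
Strong duality: c^T x* = b^T y*. Confirmed.

12


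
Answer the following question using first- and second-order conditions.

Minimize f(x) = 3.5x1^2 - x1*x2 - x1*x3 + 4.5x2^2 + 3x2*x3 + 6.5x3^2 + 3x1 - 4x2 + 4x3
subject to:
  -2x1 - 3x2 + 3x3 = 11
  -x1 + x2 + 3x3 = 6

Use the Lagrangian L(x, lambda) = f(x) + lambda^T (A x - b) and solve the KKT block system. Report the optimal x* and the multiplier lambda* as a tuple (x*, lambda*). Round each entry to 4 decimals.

Form the Lagrangian:
  L(x, lambda) = (1/2) x^T Q x + c^T x + lambda^T (A x - b)
Stationarity (grad_x L = 0): Q x + c + A^T lambda = 0.
Primal feasibility: A x = b.

This gives the KKT block system:
  [ Q   A^T ] [ x     ]   [-c ]
  [ A    0  ] [ lambda ] = [ b ]

Solving the linear system:
  x*      = (-1.9216, -0.7696, 1.616)
  lambda* = (-3.0909, -5.116)
  f(x*)   = 34.2367

x* = (-1.9216, -0.7696, 1.616), lambda* = (-3.0909, -5.116)


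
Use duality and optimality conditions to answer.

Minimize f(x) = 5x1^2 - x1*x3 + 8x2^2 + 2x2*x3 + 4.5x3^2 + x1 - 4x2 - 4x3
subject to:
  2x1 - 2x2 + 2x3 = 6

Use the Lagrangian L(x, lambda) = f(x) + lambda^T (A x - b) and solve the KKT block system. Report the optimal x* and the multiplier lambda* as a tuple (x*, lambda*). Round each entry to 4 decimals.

Form the Lagrangian:
  L(x, lambda) = (1/2) x^T Q x + c^T x + lambda^T (A x - b)
Stationarity (grad_x L = 0): Q x + c + A^T lambda = 0.
Primal feasibility: A x = b.

This gives the KKT block system:
  [ Q   A^T ] [ x     ]   [-c ]
  [ A    0  ] [ lambda ] = [ b ]

Solving the linear system:
  x*      = (0.914, -0.4839, 1.6022)
  lambda* = (-4.2688)
  f(x*)   = 11.0269

x* = (0.914, -0.4839, 1.6022), lambda* = (-4.2688)


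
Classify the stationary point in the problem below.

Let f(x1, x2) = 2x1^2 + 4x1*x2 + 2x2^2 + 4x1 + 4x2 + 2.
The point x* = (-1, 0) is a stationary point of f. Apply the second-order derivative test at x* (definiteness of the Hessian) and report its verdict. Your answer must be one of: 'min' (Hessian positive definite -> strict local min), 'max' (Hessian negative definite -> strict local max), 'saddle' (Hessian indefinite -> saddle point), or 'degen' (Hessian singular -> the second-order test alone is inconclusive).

Compute the Hessian H = grad^2 f:
  H = [[4, 4], [4, 4]]
Verify stationarity: grad f(x*) = H x* + g = (0, 0).
Eigenvalues of H: 0, 8.
H has a zero eigenvalue (singular; positive semidefinite but not definite), so H is neither positive definite, negative definite, nor indefinite. The second-order test alone is inconclusive -> degen.
(Indeed, f is constant along the null direction of H through x*, so x* is not a strict local extremum.)

degen


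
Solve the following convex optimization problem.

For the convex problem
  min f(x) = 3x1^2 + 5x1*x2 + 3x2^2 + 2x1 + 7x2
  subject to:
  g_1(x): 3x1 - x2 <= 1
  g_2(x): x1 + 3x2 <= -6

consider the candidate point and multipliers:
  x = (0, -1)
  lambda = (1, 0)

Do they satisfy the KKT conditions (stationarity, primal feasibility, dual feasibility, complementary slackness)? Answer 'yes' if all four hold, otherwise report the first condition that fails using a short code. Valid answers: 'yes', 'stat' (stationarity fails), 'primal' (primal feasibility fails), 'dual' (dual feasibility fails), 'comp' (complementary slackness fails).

Gradient of f: grad f(x) = Q x + c = (-3, 1)
Constraint values g_i(x) = a_i^T x - b_i:
  g_1((0, -1)) = 0
  g_2((0, -1)) = 3
Stationarity residual: grad f(x) + sum_i lambda_i a_i = (0, 0)
  -> stationarity OK
Primal feasibility (all g_i <= 0): FAILS
Dual feasibility (all lambda_i >= 0): OK
Complementary slackness (lambda_i * g_i(x) = 0 for all i): OK

Verdict: the first failing condition is primal_feasibility -> primal.

primal


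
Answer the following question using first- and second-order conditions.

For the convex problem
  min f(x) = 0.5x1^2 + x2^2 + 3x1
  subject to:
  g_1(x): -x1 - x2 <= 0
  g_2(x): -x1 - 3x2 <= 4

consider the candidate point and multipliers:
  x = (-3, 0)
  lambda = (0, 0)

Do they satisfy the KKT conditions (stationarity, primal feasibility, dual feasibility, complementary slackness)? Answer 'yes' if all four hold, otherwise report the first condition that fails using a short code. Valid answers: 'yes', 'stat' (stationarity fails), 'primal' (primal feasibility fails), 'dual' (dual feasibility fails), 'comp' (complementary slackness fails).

Gradient of f: grad f(x) = Q x + c = (0, 0)
Constraint values g_i(x) = a_i^T x - b_i:
  g_1((-3, 0)) = 3
  g_2((-3, 0)) = -1
Stationarity residual: grad f(x) + sum_i lambda_i a_i = (0, 0)
  -> stationarity OK
Primal feasibility (all g_i <= 0): FAILS
Dual feasibility (all lambda_i >= 0): OK
Complementary slackness (lambda_i * g_i(x) = 0 for all i): OK

Verdict: the first failing condition is primal_feasibility -> primal.

primal
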